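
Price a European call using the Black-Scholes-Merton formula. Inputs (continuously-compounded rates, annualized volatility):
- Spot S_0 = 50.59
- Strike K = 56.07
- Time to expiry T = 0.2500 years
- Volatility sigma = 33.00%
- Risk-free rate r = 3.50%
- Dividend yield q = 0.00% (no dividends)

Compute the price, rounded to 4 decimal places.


d1 = (ln(S/K) + (r - q + 0.5*sigma^2) * T) / (sigma * sqrt(T)) = -0.48778474
d2 = d1 - sigma * sqrt(T) = -0.65278474
exp(-rT) = 0.99128817; exp(-qT) = 1.00000000
C = S_0 * exp(-qT) * N(d1) - K * exp(-rT) * N(d2)
N(d1) = 0.31285116; N(d2) = 0.25694753
C = 50.5900 * 1.00000000 * 0.31285116 - 56.0700 * 0.99128817 * 0.25694753 = 1.5456

Answer: Price = 1.5456


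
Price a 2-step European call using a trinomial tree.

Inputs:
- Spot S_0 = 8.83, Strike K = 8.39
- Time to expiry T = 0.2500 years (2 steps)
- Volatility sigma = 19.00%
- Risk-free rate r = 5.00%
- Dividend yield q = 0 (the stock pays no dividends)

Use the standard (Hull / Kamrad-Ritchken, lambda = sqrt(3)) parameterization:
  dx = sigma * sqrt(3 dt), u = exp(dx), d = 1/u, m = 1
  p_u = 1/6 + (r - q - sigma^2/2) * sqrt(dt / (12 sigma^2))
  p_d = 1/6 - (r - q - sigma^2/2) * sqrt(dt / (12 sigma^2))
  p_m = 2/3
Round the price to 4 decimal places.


Answer: Price = V(0,0) = 0.6791

Derivation:
dt = T/N = 0.125000; dx = sigma*sqrt(3*dt) = 0.116351
u = exp(dx) = 1.123390; d = 1/u = 0.890163
p_u = 0.183829, p_m = 0.666667, p_d = 0.149504
Discount per step: exp(-r*dt) = 0.993769
Stock lattice S(k, j) with j the centered position index:
  k=0: S(0,+0) = 8.8300
  k=1: S(1,-1) = 7.8601; S(1,+0) = 8.8300; S(1,+1) = 9.9195
  k=2: S(2,-2) = 6.9968; S(2,-1) = 7.8601; S(2,+0) = 8.8300; S(2,+1) = 9.9195; S(2,+2) = 11.1435
Terminal payoffs V(N, j) = max(S_T - K, 0):
  V(2,-2) = 0.000000; V(2,-1) = 0.000000; V(2,+0) = 0.440000; V(2,+1) = 1.529532; V(2,+2) = 2.753502
Backward induction: V(k, j) = exp(-r*dt) * [p_u * V(k+1, j+1) + p_m * V(k+1, j) + p_d * V(k+1, j-1)]
  V(1,-1) = exp(-r*dt) * [p_u*0.440000 + p_m*0.000000 + p_d*0.000000] = 0.080381
  V(1,+0) = exp(-r*dt) * [p_u*1.529532 + p_m*0.440000 + p_d*0.000000] = 0.570927
  V(1,+1) = exp(-r*dt) * [p_u*2.753502 + p_m*1.529532 + p_d*0.440000] = 1.581727
  V(0,+0) = exp(-r*dt) * [p_u*1.581727 + p_m*0.570927 + p_d*0.080381] = 0.679145


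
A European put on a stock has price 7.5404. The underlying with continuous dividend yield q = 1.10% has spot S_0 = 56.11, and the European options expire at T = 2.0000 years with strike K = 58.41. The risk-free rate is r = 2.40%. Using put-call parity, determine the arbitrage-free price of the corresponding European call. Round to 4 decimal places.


Answer: Call price = 6.7569

Derivation:
Put-call parity: C - P = S_0 * exp(-qT) - K * exp(-rT).
S_0 * exp(-qT) = 56.1100 * 0.97824024 = 54.88905959
K * exp(-rT) = 58.4100 * 0.95313379 = 55.67254450
C = P + S*exp(-qT) - K*exp(-rT)
C = 7.5404 + 54.88905959 - 55.67254450 = 6.7569


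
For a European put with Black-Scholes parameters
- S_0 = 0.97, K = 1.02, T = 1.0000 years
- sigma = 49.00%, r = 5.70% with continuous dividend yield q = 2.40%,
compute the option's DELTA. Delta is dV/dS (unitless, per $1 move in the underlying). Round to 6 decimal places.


d1 = 0.2097717658; d2 = -0.2802282342
phi(d1) = 0.3902605718; exp(-qT) = 0.9762857098; exp(-rT) = 0.9445940694
N(-d1) = 0.4169229052
Delta = -exp(-qT) * N(-d1) = -0.9762857098 * 0.4169229052 = -0.407036

Answer: Delta = -0.407036


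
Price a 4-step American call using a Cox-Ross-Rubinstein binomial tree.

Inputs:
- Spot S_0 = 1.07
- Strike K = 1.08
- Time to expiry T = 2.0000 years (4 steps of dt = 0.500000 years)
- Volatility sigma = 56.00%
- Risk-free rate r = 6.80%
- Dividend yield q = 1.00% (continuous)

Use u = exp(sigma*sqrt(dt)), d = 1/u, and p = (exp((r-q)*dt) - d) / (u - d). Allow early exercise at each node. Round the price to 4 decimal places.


Answer: Price = V(0,0) = 0.3453

Derivation:
dt = T/N = 0.500000
u = exp(sigma*sqrt(dt)) = 1.485839; d = 1/u = 0.673020
p = (exp((r-q)*dt) - d) / (u - d) = 0.438479
Discount per step: exp(-r*dt) = 0.966572
Stock lattice S(k, i) with i counting down-moves:
  k=0: S(0,0) = 1.0700
  k=1: S(1,0) = 1.5898; S(1,1) = 0.7201
  k=2: S(2,0) = 2.3623; S(2,1) = 1.0700; S(2,2) = 0.4847
  k=3: S(3,0) = 3.5099; S(3,1) = 1.5898; S(3,2) = 0.7201; S(3,3) = 0.3262
  k=4: S(4,0) = 5.2152; S(4,1) = 2.3623; S(4,2) = 1.0700; S(4,3) = 0.4847; S(4,4) = 0.2195
Terminal payoffs V(N, i) = max(S_T - K, 0):
  V(4,0) = 4.135202; V(4,1) = 1.282259; V(4,2) = 0.000000; V(4,3) = 0.000000; V(4,4) = 0.000000
Backward induction: V(k, i) = exp(-r*dt) * [p * V(k+1, i) + (1-p) * V(k+1, i+1)]; then take max(V_cont, immediate exercise) for American.
  V(3,0) = exp(-r*dt) * [p*4.135202 + (1-p)*1.282259] = 2.448534; exercise = 2.429937; V(3,0) = max -> 2.448534
  V(3,1) = exp(-r*dt) * [p*1.282259 + (1-p)*0.000000] = 0.543449; exercise = 0.509848; V(3,1) = max -> 0.543449
  V(3,2) = exp(-r*dt) * [p*0.000000 + (1-p)*0.000000] = 0.000000; exercise = 0.000000; V(3,2) = max -> 0.000000
  V(3,3) = exp(-r*dt) * [p*0.000000 + (1-p)*0.000000] = 0.000000; exercise = 0.000000; V(3,3) = max -> 0.000000
  V(2,0) = exp(-r*dt) * [p*2.448534 + (1-p)*0.543449] = 1.332698; exercise = 1.282259; V(2,0) = max -> 1.332698
  V(2,1) = exp(-r*dt) * [p*0.543449 + (1-p)*0.000000] = 0.230325; exercise = 0.000000; V(2,1) = max -> 0.230325
  V(2,2) = exp(-r*dt) * [p*0.000000 + (1-p)*0.000000] = 0.000000; exercise = 0.000000; V(2,2) = max -> 0.000000
  V(1,0) = exp(-r*dt) * [p*1.332698 + (1-p)*0.230325] = 0.689835; exercise = 0.509848; V(1,0) = max -> 0.689835
  V(1,1) = exp(-r*dt) * [p*0.230325 + (1-p)*0.000000] = 0.097617; exercise = 0.000000; V(1,1) = max -> 0.097617
  V(0,0) = exp(-r*dt) * [p*0.689835 + (1-p)*0.097617] = 0.345349; exercise = 0.000000; V(0,0) = max -> 0.345349


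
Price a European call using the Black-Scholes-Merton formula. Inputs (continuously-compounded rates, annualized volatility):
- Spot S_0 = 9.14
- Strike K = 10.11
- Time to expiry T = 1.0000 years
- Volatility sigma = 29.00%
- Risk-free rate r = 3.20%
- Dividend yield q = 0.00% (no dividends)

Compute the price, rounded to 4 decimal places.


d1 = (ln(S/K) + (r - q + 0.5*sigma^2) * T) / (sigma * sqrt(T)) = -0.09246430
d2 = d1 - sigma * sqrt(T) = -0.38246430
exp(-rT) = 0.96850658; exp(-qT) = 1.00000000
C = S_0 * exp(-qT) * N(d1) - K * exp(-rT) * N(d2)
N(d1) = 0.46316458; N(d2) = 0.35105850
C = 9.1400 * 1.00000000 * 0.46316458 - 10.1100 * 0.96850658 * 0.35105850 = 0.7959

Answer: Price = 0.7959


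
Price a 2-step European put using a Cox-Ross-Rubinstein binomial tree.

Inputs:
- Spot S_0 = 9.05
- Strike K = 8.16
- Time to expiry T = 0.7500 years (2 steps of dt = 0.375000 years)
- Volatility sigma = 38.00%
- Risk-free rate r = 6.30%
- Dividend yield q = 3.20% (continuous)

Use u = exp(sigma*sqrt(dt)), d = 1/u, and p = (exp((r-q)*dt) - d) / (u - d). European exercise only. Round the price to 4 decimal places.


Answer: Price = V(0,0) = 0.6714

Derivation:
dt = T/N = 0.375000
u = exp(sigma*sqrt(dt)) = 1.262005; d = 1/u = 0.792390
p = (exp((r-q)*dt) - d) / (u - d) = 0.466985
Discount per step: exp(-r*dt) = 0.976652
Stock lattice S(k, i) with i counting down-moves:
  k=0: S(0,0) = 9.0500
  k=1: S(1,0) = 11.4211; S(1,1) = 7.1711
  k=2: S(2,0) = 14.4135; S(2,1) = 9.0500; S(2,2) = 5.6823
Terminal payoffs V(N, i) = max(K - S_T, 0):
  V(2,0) = 0.000000; V(2,1) = 0.000000; V(2,2) = 2.477668
Backward induction: V(k, i) = exp(-r*dt) * [p * V(k+1, i) + (1-p) * V(k+1, i+1)].
  V(1,0) = exp(-r*dt) * [p*0.000000 + (1-p)*0.000000] = 0.000000
  V(1,1) = exp(-r*dt) * [p*0.000000 + (1-p)*2.477668] = 1.289801
  V(0,0) = exp(-r*dt) * [p*0.000000 + (1-p)*1.289801] = 0.671433


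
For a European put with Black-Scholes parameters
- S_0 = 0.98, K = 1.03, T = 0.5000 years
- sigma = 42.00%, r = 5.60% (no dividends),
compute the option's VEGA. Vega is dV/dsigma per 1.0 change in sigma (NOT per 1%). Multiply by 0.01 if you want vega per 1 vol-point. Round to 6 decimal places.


d1 = 0.0752176099; d2 = -0.2217672382
phi(d1) = 0.3978153295; exp(-qT) = 1.0000000000; exp(-rT) = 0.9723883668
Vega = S * exp(-qT) * phi(d1) * sqrt(T) = 0.9800 * 1.0000000000 * 0.3978153295 * 0.7071067812 = 0.275672

Answer: Vega = 0.275672


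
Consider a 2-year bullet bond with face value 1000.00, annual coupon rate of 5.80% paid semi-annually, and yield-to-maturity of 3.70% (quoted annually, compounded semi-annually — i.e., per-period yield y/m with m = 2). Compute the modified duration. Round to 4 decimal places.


Answer: Modified duration = 1.8840

Derivation:
Coupon per period c = face * coupon_rate / m = 29.000000
Periods per year m = 2; per-period yield y/m = 0.018500
Number of cashflows N = 4
Cashflows (t years, CF_t, discount factor 1/(1+y/m)^(m*t), PV):
  t = 0.5000: CF_t = 29.000000, DF = 0.981836, PV = 28.473245
  t = 1.0000: CF_t = 29.000000, DF = 0.964002, PV = 27.956058
  t = 1.5000: CF_t = 29.000000, DF = 0.946492, PV = 27.448265
  t = 2.0000: CF_t = 1029.000000, DF = 0.929300, PV = 956.249545
Price P = sum_t PV_t = 1040.127113
First compute Macaulay numerator sum_t t * PV_t:
  t * PV_t at t = 0.5000: 14.236622
  t * PV_t at t = 1.0000: 27.956058
  t * PV_t at t = 1.5000: 41.172397
  t * PV_t at t = 2.0000: 1912.499090
Macaulay duration D = 1995.864167 / 1040.127113 = 1.918866
Modified duration = D / (1 + y/m) = 1.918866 / (1 + 0.018500) = 1.884011


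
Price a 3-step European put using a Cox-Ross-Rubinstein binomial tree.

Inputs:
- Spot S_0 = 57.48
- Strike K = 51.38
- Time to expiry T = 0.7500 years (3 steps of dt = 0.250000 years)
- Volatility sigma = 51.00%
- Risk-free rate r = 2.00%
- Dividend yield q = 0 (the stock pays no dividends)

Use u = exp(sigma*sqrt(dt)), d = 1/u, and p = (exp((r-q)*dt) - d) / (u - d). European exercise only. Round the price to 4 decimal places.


Answer: Price = V(0,0) = 6.8839

Derivation:
dt = T/N = 0.250000
u = exp(sigma*sqrt(dt)) = 1.290462; d = 1/u = 0.774916
p = (exp((r-q)*dt) - d) / (u - d) = 0.446316
Discount per step: exp(-r*dt) = 0.995012
Stock lattice S(k, i) with i counting down-moves:
  k=0: S(0,0) = 57.4800
  k=1: S(1,0) = 74.1757; S(1,1) = 44.5422
  k=2: S(2,0) = 95.7209; S(2,1) = 57.4800; S(2,2) = 34.5165
  k=3: S(3,0) = 123.5242; S(3,1) = 74.1757; S(3,2) = 44.5422; S(3,3) = 26.7474
Terminal payoffs V(N, i) = max(K - S_T, 0):
  V(3,0) = 0.000000; V(3,1) = 0.000000; V(3,2) = 6.837800; V(3,3) = 24.632606
Backward induction: V(k, i) = exp(-r*dt) * [p * V(k+1, i) + (1-p) * V(k+1, i+1)].
  V(2,0) = exp(-r*dt) * [p*0.000000 + (1-p)*0.000000] = 0.000000
  V(2,1) = exp(-r*dt) * [p*0.000000 + (1-p)*6.837800] = 3.767098
  V(2,2) = exp(-r*dt) * [p*6.837800 + (1-p)*24.632606] = 16.607255
  V(1,0) = exp(-r*dt) * [p*0.000000 + (1-p)*3.767098] = 2.075379
  V(1,1) = exp(-r*dt) * [p*3.767098 + (1-p)*16.607255] = 10.822241
  V(0,0) = exp(-r*dt) * [p*2.075379 + (1-p)*10.822241] = 6.883871


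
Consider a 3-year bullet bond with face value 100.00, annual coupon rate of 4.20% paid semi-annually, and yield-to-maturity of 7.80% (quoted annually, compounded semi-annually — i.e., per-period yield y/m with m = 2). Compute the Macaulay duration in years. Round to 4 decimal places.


Coupon per period c = face * coupon_rate / m = 2.100000
Periods per year m = 2; per-period yield y/m = 0.039000
Number of cashflows N = 6
Cashflows (t years, CF_t, discount factor 1/(1+y/m)^(m*t), PV):
  t = 0.5000: CF_t = 2.100000, DF = 0.962464, PV = 2.021174
  t = 1.0000: CF_t = 2.100000, DF = 0.926337, PV = 1.945307
  t = 1.5000: CF_t = 2.100000, DF = 0.891566, PV = 1.872288
  t = 2.0000: CF_t = 2.100000, DF = 0.858100, PV = 1.802010
  t = 2.5000: CF_t = 2.100000, DF = 0.825890, PV = 1.734369
  t = 3.0000: CF_t = 102.100000, DF = 0.794889, PV = 81.158209
Price P = sum_t PV_t = 90.533358
Macaulay numerator sum_t t * PV_t:
  t * PV_t at t = 0.5000: 1.010587
  t * PV_t at t = 1.0000: 1.945307
  t * PV_t at t = 1.5000: 2.808432
  t * PV_t at t = 2.0000: 3.604019
  t * PV_t at t = 2.5000: 4.335923
  t * PV_t at t = 3.0000: 243.474628
Macaulay duration D = (sum_t t * PV_t) / P = 257.178897 / 90.533358 = 2.840709

Answer: Macaulay duration = 2.8407 years


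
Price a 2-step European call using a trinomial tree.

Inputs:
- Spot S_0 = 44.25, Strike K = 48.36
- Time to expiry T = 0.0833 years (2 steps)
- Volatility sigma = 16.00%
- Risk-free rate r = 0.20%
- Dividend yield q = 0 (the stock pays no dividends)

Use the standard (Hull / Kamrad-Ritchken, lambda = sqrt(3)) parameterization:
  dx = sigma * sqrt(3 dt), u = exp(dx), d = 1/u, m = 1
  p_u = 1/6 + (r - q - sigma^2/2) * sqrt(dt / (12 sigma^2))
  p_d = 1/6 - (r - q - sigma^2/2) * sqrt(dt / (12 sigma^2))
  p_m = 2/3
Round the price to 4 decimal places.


dt = T/N = 0.041650; dx = sigma*sqrt(3*dt) = 0.056557
u = exp(dx) = 1.058187; d = 1/u = 0.945012
p_u = 0.162690, p_m = 0.666667, p_d = 0.170643
Discount per step: exp(-r*dt) = 0.999917
Stock lattice S(k, j) with j the centered position index:
  k=0: S(0,+0) = 44.2500
  k=1: S(1,-1) = 41.8168; S(1,+0) = 44.2500; S(1,+1) = 46.8248
  k=2: S(2,-2) = 39.5174; S(2,-1) = 41.8168; S(2,+0) = 44.2500; S(2,+1) = 46.8248; S(2,+2) = 49.5494
Terminal payoffs V(N, j) = max(S_T - K, 0):
  V(2,-2) = 0.000000; V(2,-1) = 0.000000; V(2,+0) = 0.000000; V(2,+1) = 0.000000; V(2,+2) = 1.189384
Backward induction: V(k, j) = exp(-r*dt) * [p_u * V(k+1, j+1) + p_m * V(k+1, j) + p_d * V(k+1, j-1)]
  V(1,-1) = exp(-r*dt) * [p_u*0.000000 + p_m*0.000000 + p_d*0.000000] = 0.000000
  V(1,+0) = exp(-r*dt) * [p_u*0.000000 + p_m*0.000000 + p_d*0.000000] = 0.000000
  V(1,+1) = exp(-r*dt) * [p_u*1.189384 + p_m*0.000000 + p_d*0.000000] = 0.193485
  V(0,+0) = exp(-r*dt) * [p_u*0.193485 + p_m*0.000000 + p_d*0.000000] = 0.031475

Answer: Price = V(0,0) = 0.0315


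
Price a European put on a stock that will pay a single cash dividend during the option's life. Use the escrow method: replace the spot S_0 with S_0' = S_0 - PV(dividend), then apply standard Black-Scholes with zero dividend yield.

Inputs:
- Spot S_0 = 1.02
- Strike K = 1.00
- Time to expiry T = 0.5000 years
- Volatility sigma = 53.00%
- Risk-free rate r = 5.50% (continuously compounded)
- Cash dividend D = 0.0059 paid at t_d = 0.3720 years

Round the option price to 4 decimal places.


PV(D) = D * exp(-r * t_d) = 0.0059 * 0.97974789 = 0.00578051
S_0' = S_0 - PV(D) = 1.0200 - 0.00578051 = 1.01421949
d1 = (ln(S_0'/K) + (r + sigma^2/2)*T) / (sigma*sqrt(T)) = 0.29843732
d2 = d1 - sigma*sqrt(T) = -0.07632927
exp(-rT) = 0.97287468
N(-d1) = 0.38268470; N(-d2) = 0.53042143
P = K * exp(-rT) * N(-d2) - S_0' * N(-d1) = 1.0000 * 0.97287468 * 0.53042143 - 1.01421949 * 0.38268470 = 0.1279

Answer: Price = 0.1279


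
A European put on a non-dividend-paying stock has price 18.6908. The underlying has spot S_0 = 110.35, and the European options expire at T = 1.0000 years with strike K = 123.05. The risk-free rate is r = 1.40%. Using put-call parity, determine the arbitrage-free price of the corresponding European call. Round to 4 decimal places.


Answer: Call price = 7.7015

Derivation:
Put-call parity: C - P = S_0 * exp(-qT) - K * exp(-rT).
S_0 * exp(-qT) = 110.3500 * 1.00000000 = 110.35000000
K * exp(-rT) = 123.0500 * 0.98609754 = 121.33930282
C = P + S*exp(-qT) - K*exp(-rT)
C = 18.6908 + 110.35000000 - 121.33930282 = 7.7015


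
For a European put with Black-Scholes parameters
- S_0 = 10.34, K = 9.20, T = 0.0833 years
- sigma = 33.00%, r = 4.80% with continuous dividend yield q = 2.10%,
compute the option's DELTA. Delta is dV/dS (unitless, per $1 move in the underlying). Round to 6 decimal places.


Answer: Delta = -0.097019

Derivation:
d1 = 1.2977353691; d2 = 1.2024916292
phi(d1) = 0.1718734073; exp(-qT) = 0.9982522291; exp(-rT) = 0.9960095830
N(-d1) = 0.0971891427
Delta = -exp(-qT) * N(-d1) = -0.9982522291 * 0.0971891427 = -0.097019


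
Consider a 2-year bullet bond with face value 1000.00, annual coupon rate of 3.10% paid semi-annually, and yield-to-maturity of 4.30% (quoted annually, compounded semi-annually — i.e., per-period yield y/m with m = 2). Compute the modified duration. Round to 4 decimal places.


Answer: Modified duration = 1.9129

Derivation:
Coupon per period c = face * coupon_rate / m = 15.500000
Periods per year m = 2; per-period yield y/m = 0.021500
Number of cashflows N = 4
Cashflows (t years, CF_t, discount factor 1/(1+y/m)^(m*t), PV):
  t = 0.5000: CF_t = 15.500000, DF = 0.978953, PV = 15.173764
  t = 1.0000: CF_t = 15.500000, DF = 0.958348, PV = 14.854395
  t = 1.5000: CF_t = 15.500000, DF = 0.938177, PV = 14.541747
  t = 2.0000: CF_t = 1015.500000, DF = 0.918431, PV = 932.666642
Price P = sum_t PV_t = 977.236548
First compute Macaulay numerator sum_t t * PV_t:
  t * PV_t at t = 0.5000: 7.586882
  t * PV_t at t = 1.0000: 14.854395
  t * PV_t at t = 1.5000: 21.812621
  t * PV_t at t = 2.0000: 1865.333284
Macaulay duration D = 1909.587181 / 977.236548 = 1.954069
Modified duration = D / (1 + y/m) = 1.954069 / (1 + 0.021500) = 1.912940


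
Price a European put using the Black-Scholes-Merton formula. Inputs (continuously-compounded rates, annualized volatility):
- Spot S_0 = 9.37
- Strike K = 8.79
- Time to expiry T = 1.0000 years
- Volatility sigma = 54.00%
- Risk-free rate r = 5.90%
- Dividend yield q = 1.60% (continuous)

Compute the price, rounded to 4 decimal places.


Answer: Price = 1.4312

Derivation:
d1 = (ln(S/K) + (r - q + 0.5*sigma^2) * T) / (sigma * sqrt(T)) = 0.46795997
d2 = d1 - sigma * sqrt(T) = -0.07204003
exp(-rT) = 0.94270677; exp(-qT) = 0.98412732
P = K * exp(-rT) * N(-d2) - S_0 * exp(-qT) * N(-d1)
N(-d1) = 0.31990661; N(-d2) = 0.52871497
P = 8.7900 * 0.94270677 * 0.52871497 - 9.3700 * 0.98412732 * 0.31990661 = 1.4312


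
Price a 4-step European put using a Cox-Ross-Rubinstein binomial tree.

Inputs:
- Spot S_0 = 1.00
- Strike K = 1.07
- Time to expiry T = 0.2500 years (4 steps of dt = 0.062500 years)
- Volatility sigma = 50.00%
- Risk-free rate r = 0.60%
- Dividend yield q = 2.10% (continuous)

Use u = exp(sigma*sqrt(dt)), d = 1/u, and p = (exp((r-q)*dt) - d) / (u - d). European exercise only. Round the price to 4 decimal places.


Answer: Price = V(0,0) = 0.1467

Derivation:
dt = T/N = 0.062500
u = exp(sigma*sqrt(dt)) = 1.133148; d = 1/u = 0.882497
p = (exp((r-q)*dt) - d) / (u - d) = 0.465052
Discount per step: exp(-r*dt) = 0.999625
Stock lattice S(k, i) with i counting down-moves:
  k=0: S(0,0) = 1.0000
  k=1: S(1,0) = 1.1331; S(1,1) = 0.8825
  k=2: S(2,0) = 1.2840; S(2,1) = 1.0000; S(2,2) = 0.7788
  k=3: S(3,0) = 1.4550; S(3,1) = 1.1331; S(3,2) = 0.8825; S(3,3) = 0.6873
  k=4: S(4,0) = 1.6487; S(4,1) = 1.2840; S(4,2) = 1.0000; S(4,3) = 0.7788; S(4,4) = 0.6065
Terminal payoffs V(N, i) = max(K - S_T, 0):
  V(4,0) = 0.000000; V(4,1) = 0.000000; V(4,2) = 0.070000; V(4,3) = 0.291199; V(4,4) = 0.463469
Backward induction: V(k, i) = exp(-r*dt) * [p * V(k+1, i) + (1-p) * V(k+1, i+1)].
  V(3,0) = exp(-r*dt) * [p*0.000000 + (1-p)*0.000000] = 0.000000
  V(3,1) = exp(-r*dt) * [p*0.000000 + (1-p)*0.070000] = 0.037432
  V(3,2) = exp(-r*dt) * [p*0.070000 + (1-p)*0.291199] = 0.188259
  V(3,3) = exp(-r*dt) * [p*0.291199 + (1-p)*0.463469] = 0.383211
  V(2,0) = exp(-r*dt) * [p*0.000000 + (1-p)*0.037432] = 0.020017
  V(2,1) = exp(-r*dt) * [p*0.037432 + (1-p)*0.188259] = 0.118073
  V(2,2) = exp(-r*dt) * [p*0.188259 + (1-p)*0.383211] = 0.292439
  V(1,0) = exp(-r*dt) * [p*0.020017 + (1-p)*0.118073] = 0.072444
  V(1,1) = exp(-r*dt) * [p*0.118073 + (1-p)*0.292439] = 0.211270
  V(0,0) = exp(-r*dt) * [p*0.072444 + (1-p)*0.211270] = 0.146654


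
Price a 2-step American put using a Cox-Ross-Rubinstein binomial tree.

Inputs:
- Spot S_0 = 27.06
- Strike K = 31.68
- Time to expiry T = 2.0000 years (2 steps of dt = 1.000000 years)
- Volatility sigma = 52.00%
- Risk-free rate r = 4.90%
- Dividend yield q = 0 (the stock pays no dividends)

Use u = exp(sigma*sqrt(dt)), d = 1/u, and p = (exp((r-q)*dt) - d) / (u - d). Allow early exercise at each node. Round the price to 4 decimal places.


Answer: Price = V(0,0) = 9.6452

Derivation:
dt = T/N = 1.000000
u = exp(sigma*sqrt(dt)) = 1.682028; d = 1/u = 0.594521
p = (exp((r-q)*dt) - d) / (u - d) = 0.419032
Discount per step: exp(-r*dt) = 0.952181
Stock lattice S(k, i) with i counting down-moves:
  k=0: S(0,0) = 27.0600
  k=1: S(1,0) = 45.5157; S(1,1) = 16.0877
  k=2: S(2,0) = 76.5586; S(2,1) = 27.0600; S(2,2) = 9.5645
Terminal payoffs V(N, i) = max(K - S_T, 0):
  V(2,0) = 0.000000; V(2,1) = 4.620000; V(2,2) = 22.115516
Backward induction: V(k, i) = exp(-r*dt) * [p * V(k+1, i) + (1-p) * V(k+1, i+1)]; then take max(V_cont, immediate exercise) for American.
  V(1,0) = exp(-r*dt) * [p*0.000000 + (1-p)*4.620000] = 2.555725; exercise = 0.000000; V(1,0) = max -> 2.555725
  V(1,1) = exp(-r*dt) * [p*4.620000 + (1-p)*22.115516] = 14.077372; exercise = 15.592274; V(1,1) = max -> 15.592274
  V(0,0) = exp(-r*dt) * [p*2.555725 + (1-p)*15.592274] = 9.645165; exercise = 4.620000; V(0,0) = max -> 9.645165


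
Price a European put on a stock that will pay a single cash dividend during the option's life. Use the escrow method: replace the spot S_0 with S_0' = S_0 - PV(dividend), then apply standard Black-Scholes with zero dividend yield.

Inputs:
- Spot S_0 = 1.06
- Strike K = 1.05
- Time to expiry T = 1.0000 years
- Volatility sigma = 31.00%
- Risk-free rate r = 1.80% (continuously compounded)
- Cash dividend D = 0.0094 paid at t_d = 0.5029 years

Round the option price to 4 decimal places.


Answer: Price = 0.1187

Derivation:
PV(D) = D * exp(-r * t_d) = 0.0094 * 0.99098865 = 0.00931529
S_0' = S_0 - PV(D) = 1.0600 - 0.00931529 = 1.05068471
d1 = (ln(S_0'/K) + (r + sigma^2/2)*T) / (sigma*sqrt(T)) = 0.21516738
d2 = d1 - sigma*sqrt(T) = -0.09483262
exp(-rT) = 0.98216103
N(-d1) = 0.41481841; N(-d2) = 0.53777611
P = K * exp(-rT) * N(-d2) - S_0' * N(-d1) = 1.0500 * 0.98216103 * 0.53777611 - 1.05068471 * 0.41481841 = 0.1187


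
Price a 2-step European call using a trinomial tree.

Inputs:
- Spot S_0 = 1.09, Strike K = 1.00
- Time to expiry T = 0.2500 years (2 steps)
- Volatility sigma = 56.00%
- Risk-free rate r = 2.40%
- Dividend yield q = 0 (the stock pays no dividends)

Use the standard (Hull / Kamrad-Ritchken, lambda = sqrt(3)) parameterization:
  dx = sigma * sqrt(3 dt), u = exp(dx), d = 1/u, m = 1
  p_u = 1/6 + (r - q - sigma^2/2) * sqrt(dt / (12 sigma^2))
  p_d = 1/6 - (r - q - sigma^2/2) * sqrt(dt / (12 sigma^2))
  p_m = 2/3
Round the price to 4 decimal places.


dt = T/N = 0.125000; dx = sigma*sqrt(3*dt) = 0.342929
u = exp(dx) = 1.409068; d = 1/u = 0.709689
p_u = 0.142463, p_m = 0.666667, p_d = 0.190870
Discount per step: exp(-r*dt) = 0.997004
Stock lattice S(k, j) with j the centered position index:
  k=0: S(0,+0) = 1.0900
  k=1: S(1,-1) = 0.7736; S(1,+0) = 1.0900; S(1,+1) = 1.5359
  k=2: S(2,-2) = 0.5490; S(2,-1) = 0.7736; S(2,+0) = 1.0900; S(2,+1) = 1.5359; S(2,+2) = 2.1642
Terminal payoffs V(N, j) = max(S_T - K, 0):
  V(2,-2) = 0.000000; V(2,-1) = 0.000000; V(2,+0) = 0.090000; V(2,+1) = 0.535884; V(2,+2) = 1.164165
Backward induction: V(k, j) = exp(-r*dt) * [p_u * V(k+1, j+1) + p_m * V(k+1, j) + p_d * V(k+1, j-1)]
  V(1,-1) = exp(-r*dt) * [p_u*0.090000 + p_m*0.000000 + p_d*0.000000] = 0.012783
  V(1,+0) = exp(-r*dt) * [p_u*0.535884 + p_m*0.090000 + p_d*0.000000] = 0.135935
  V(1,+1) = exp(-r*dt) * [p_u*1.164165 + p_m*0.535884 + p_d*0.090000] = 0.538667
  V(0,+0) = exp(-r*dt) * [p_u*0.538667 + p_m*0.135935 + p_d*0.012783] = 0.169295

Answer: Price = V(0,0) = 0.1693


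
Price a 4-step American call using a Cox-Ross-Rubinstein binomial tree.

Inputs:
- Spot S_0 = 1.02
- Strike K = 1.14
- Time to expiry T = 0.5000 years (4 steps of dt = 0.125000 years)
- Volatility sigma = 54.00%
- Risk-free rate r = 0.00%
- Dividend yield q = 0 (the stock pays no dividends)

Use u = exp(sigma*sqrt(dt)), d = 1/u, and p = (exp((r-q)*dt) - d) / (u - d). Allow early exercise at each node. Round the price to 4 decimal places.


dt = T/N = 0.125000
u = exp(sigma*sqrt(dt)) = 1.210361; d = 1/u = 0.826200
p = (exp((r-q)*dt) - d) / (u - d) = 0.452415
Discount per step: exp(-r*dt) = 1.000000
Stock lattice S(k, i) with i counting down-moves:
  k=0: S(0,0) = 1.0200
  k=1: S(1,0) = 1.2346; S(1,1) = 0.8427
  k=2: S(2,0) = 1.4943; S(2,1) = 1.0200; S(2,2) = 0.6963
  k=3: S(3,0) = 1.8086; S(3,1) = 1.2346; S(3,2) = 0.8427; S(3,3) = 0.5752
  k=4: S(4,0) = 2.1891; S(4,1) = 1.4943; S(4,2) = 1.0200; S(4,3) = 0.6963; S(4,4) = 0.4753
Terminal payoffs V(N, i) = max(S_T - K, 0):
  V(4,0) = 1.049073; V(4,1) = 0.354274; V(4,2) = 0.000000; V(4,3) = 0.000000; V(4,4) = 0.000000
Backward induction: V(k, i) = exp(-r*dt) * [p * V(k+1, i) + (1-p) * V(k+1, i+1)]; then take max(V_cont, immediate exercise) for American.
  V(3,0) = exp(-r*dt) * [p*1.049073 + (1-p)*0.354274] = 0.668611; exercise = 0.668611; V(3,0) = max -> 0.668611
  V(3,1) = exp(-r*dt) * [p*0.354274 + (1-p)*0.000000] = 0.160279; exercise = 0.094568; V(3,1) = max -> 0.160279
  V(3,2) = exp(-r*dt) * [p*0.000000 + (1-p)*0.000000] = 0.000000; exercise = 0.000000; V(3,2) = max -> 0.000000
  V(3,3) = exp(-r*dt) * [p*0.000000 + (1-p)*0.000000] = 0.000000; exercise = 0.000000; V(3,3) = max -> 0.000000
  V(2,0) = exp(-r*dt) * [p*0.668611 + (1-p)*0.160279] = 0.390256; exercise = 0.354274; V(2,0) = max -> 0.390256
  V(2,1) = exp(-r*dt) * [p*0.160279 + (1-p)*0.000000] = 0.072512; exercise = 0.000000; V(2,1) = max -> 0.072512
  V(2,2) = exp(-r*dt) * [p*0.000000 + (1-p)*0.000000] = 0.000000; exercise = 0.000000; V(2,2) = max -> 0.000000
  V(1,0) = exp(-r*dt) * [p*0.390256 + (1-p)*0.072512] = 0.216264; exercise = 0.094568; V(1,0) = max -> 0.216264
  V(1,1) = exp(-r*dt) * [p*0.072512 + (1-p)*0.000000] = 0.032806; exercise = 0.000000; V(1,1) = max -> 0.032806
  V(0,0) = exp(-r*dt) * [p*0.216264 + (1-p)*0.032806] = 0.115805; exercise = 0.000000; V(0,0) = max -> 0.115805

Answer: Price = V(0,0) = 0.1158


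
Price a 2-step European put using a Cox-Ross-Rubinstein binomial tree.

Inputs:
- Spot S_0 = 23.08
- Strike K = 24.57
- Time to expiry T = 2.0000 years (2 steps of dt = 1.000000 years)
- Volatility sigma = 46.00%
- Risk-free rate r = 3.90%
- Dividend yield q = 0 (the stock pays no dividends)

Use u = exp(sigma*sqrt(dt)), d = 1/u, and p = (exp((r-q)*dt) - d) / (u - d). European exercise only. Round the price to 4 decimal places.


dt = T/N = 1.000000
u = exp(sigma*sqrt(dt)) = 1.584074; d = 1/u = 0.631284
p = (exp((r-q)*dt) - d) / (u - d) = 0.428727
Discount per step: exp(-r*dt) = 0.961751
Stock lattice S(k, i) with i counting down-moves:
  k=0: S(0,0) = 23.0800
  k=1: S(1,0) = 36.5604; S(1,1) = 14.5700
  k=2: S(2,0) = 57.9144; S(2,1) = 23.0800; S(2,2) = 9.1978
Terminal payoffs V(N, i) = max(K - S_T, 0):
  V(2,0) = 0.000000; V(2,1) = 1.490000; V(2,2) = 15.372181
Backward induction: V(k, i) = exp(-r*dt) * [p * V(k+1, i) + (1-p) * V(k+1, i+1)].
  V(1,0) = exp(-r*dt) * [p*0.000000 + (1-p)*1.490000] = 0.818639
  V(1,1) = exp(-r*dt) * [p*1.490000 + (1-p)*15.372181] = 9.060188
  V(0,0) = exp(-r*dt) * [p*0.818639 + (1-p)*9.060188] = 5.315418

Answer: Price = V(0,0) = 5.3154


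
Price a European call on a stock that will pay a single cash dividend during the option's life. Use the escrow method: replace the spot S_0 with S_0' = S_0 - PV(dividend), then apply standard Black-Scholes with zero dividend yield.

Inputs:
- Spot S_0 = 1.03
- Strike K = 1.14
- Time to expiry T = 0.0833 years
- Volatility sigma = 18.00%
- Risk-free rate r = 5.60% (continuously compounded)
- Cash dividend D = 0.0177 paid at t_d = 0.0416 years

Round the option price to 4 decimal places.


Answer: Price = 0.0003

Derivation:
PV(D) = D * exp(-r * t_d) = 0.0177 * 0.99767311 = 0.01765881
S_0' = S_0 - PV(D) = 1.0300 - 0.01765881 = 1.01234119
d1 = (ln(S_0'/K) + (r + sigma^2/2)*T) / (sigma*sqrt(T)) = -2.17027707
d2 = d1 - sigma*sqrt(T) = -2.22222820
exp(-rT) = 0.99534606
N(d1) = 0.01499293; N(d2) = 0.01313394
C = S_0' * N(d1) - K * exp(-rT) * N(d2) = 1.01234119 * 0.01499293 - 1.1400 * 0.99534606 * 0.01313394 = 0.0003


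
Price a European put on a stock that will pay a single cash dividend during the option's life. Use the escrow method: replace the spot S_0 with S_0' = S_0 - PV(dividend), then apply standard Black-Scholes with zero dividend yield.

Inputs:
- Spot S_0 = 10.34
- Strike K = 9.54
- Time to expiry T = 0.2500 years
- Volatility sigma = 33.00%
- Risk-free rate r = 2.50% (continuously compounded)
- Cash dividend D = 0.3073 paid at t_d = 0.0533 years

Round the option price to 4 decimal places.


Answer: Price = 0.4026

Derivation:
PV(D) = D * exp(-r * t_d) = 0.3073 * 0.99866839 = 0.30689080
S_0' = S_0 - PV(D) = 10.3400 - 0.30689080 = 10.03310920
d1 = (ln(S_0'/K) + (r + sigma^2/2)*T) / (sigma*sqrt(T)) = 0.42581551
d2 = d1 - sigma*sqrt(T) = 0.26081551
exp(-rT) = 0.99376949
N(-d1) = 0.33512114; N(-d2) = 0.39711739
P = K * exp(-rT) * N(-d2) - S_0' * N(-d1) = 9.5400 * 0.99376949 * 0.39711739 - 10.03310920 * 0.33512114 = 0.4026


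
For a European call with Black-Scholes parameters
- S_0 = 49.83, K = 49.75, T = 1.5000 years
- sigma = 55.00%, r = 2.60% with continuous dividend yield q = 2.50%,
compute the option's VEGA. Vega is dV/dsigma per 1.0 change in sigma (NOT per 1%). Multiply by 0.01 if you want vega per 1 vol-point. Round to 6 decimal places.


d1 = 0.3414169300; d2 = -0.3321927493
phi(d1) = 0.3763554286; exp(-qT) = 0.9631944177; exp(-rT) = 0.9617507091
Vega = S * exp(-qT) * phi(d1) * sqrt(T) = 49.8300 * 0.9631944177 * 0.3763554286 * 1.2247448714 = 22.123236

Answer: Vega = 22.123236


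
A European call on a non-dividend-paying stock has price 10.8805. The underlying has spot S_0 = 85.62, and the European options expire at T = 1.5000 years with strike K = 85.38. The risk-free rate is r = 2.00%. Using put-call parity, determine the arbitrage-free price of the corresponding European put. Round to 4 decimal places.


Answer: Put price = 8.1171

Derivation:
Put-call parity: C - P = S_0 * exp(-qT) - K * exp(-rT).
S_0 * exp(-qT) = 85.6200 * 1.00000000 = 85.62000000
K * exp(-rT) = 85.3800 * 0.97044553 = 82.85663965
P = C - S*exp(-qT) + K*exp(-rT)
P = 10.8805 - 85.62000000 + 82.85663965 = 8.1171


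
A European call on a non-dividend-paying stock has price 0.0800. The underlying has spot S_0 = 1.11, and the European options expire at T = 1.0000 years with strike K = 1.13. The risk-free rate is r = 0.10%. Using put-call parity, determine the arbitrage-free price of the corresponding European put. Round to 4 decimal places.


Put-call parity: C - P = S_0 * exp(-qT) - K * exp(-rT).
S_0 * exp(-qT) = 1.1100 * 1.00000000 = 1.11000000
K * exp(-rT) = 1.1300 * 0.99900050 = 1.12887056
P = C - S*exp(-qT) + K*exp(-rT)
P = 0.0800 - 1.11000000 + 1.12887056 = 0.0989

Answer: Put price = 0.0989


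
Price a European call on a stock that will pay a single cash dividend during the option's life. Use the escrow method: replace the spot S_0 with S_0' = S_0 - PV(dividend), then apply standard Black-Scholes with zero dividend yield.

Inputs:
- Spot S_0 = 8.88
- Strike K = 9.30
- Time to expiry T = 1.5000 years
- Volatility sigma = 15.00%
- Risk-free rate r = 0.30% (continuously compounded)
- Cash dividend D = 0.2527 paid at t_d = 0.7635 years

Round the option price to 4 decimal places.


PV(D) = D * exp(-r * t_d) = 0.2527 * 0.99771212 = 0.25212185
S_0' = S_0 - PV(D) = 8.8800 - 0.25212185 = 8.62787815
d1 = (ln(S_0'/K) + (r + sigma^2/2)*T) / (sigma*sqrt(T)) = -0.29198350
d2 = d1 - sigma*sqrt(T) = -0.47569523
exp(-rT) = 0.99551011
N(d1) = 0.38514962; N(d2) = 0.31714576
C = S_0' * N(d1) - K * exp(-rT) * N(d2) = 8.62787815 * 0.38514962 - 9.3000 * 0.99551011 * 0.31714576 = 0.3868

Answer: Price = 0.3868


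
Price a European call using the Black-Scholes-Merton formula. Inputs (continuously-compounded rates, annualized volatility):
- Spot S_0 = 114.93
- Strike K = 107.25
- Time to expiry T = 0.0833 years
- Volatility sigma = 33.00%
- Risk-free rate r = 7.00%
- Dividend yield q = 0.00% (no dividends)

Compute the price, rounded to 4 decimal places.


Answer: Price = 9.5986

Derivation:
d1 = (ln(S/K) + (r - q + 0.5*sigma^2) * T) / (sigma * sqrt(T)) = 0.83498794
d2 = d1 - sigma * sqrt(T) = 0.73974420
exp(-rT) = 0.99418597; exp(-qT) = 1.00000000
C = S_0 * exp(-qT) * N(d1) - K * exp(-rT) * N(d2)
N(d1) = 0.79813775; N(d2) = 0.77027239
C = 114.9300 * 1.00000000 * 0.79813775 - 107.2500 * 0.99418597 * 0.77027239 = 9.5986


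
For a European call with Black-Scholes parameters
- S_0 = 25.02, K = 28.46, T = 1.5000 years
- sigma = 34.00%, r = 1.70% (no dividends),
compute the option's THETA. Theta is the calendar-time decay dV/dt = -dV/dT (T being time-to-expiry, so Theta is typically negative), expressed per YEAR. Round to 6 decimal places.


Answer: Theta = -1.537224

Derivation:
d1 = -0.0399220903; d2 = -0.4563353466
phi(d1) = 0.3986244953; exp(-qT) = 1.0000000000; exp(-rT) = 0.9748223790
Theta = -S*exp(-qT)*phi(d1)*sigma/(2*sqrt(T)) - r*K*exp(-rT)*N(d2) + q*S*exp(-qT)*N(d1)
N(d1) = 0.4840776198; N(d2) = 0.3240744250; sqrt(T) = 1.2247448714
Term 1 = -25.0200 * 1.0000000000 * 0.3986244953 * 0.3400 / (2 * 1.2247448714) = -1.3843776511
Term 2 = -0.0170 * 28.4600 * 0.9748223790 * 0.3240744250 = -0.1528459962
Term 3 = 0 (no dividend yield, q = 0)
Theta = -1.3843776511 + (-0.1528459962) + (0.0000000000) = -1.537224


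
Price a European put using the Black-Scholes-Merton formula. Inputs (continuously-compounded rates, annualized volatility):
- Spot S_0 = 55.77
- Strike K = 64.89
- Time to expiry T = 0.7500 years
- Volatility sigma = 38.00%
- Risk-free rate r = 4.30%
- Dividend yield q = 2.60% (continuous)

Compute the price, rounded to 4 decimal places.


Answer: Price = 12.4138

Derivation:
d1 = (ln(S/K) + (r - q + 0.5*sigma^2) * T) / (sigma * sqrt(T)) = -0.25694347
d2 = d1 - sigma * sqrt(T) = -0.58603313
exp(-rT) = 0.96826449; exp(-qT) = 0.98068890
P = K * exp(-rT) * N(-d2) - S_0 * exp(-qT) * N(-d1)
N(-d1) = 0.60138879; N(-d2) = 0.72107337
P = 64.8900 * 0.96826449 * 0.72107337 - 55.7700 * 0.98068890 * 0.60138879 = 12.4138


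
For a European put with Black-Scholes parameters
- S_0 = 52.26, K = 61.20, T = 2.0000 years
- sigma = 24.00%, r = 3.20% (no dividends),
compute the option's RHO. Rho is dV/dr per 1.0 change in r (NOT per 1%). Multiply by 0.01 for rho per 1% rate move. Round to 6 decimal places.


Answer: Rho = -77.193579

Derivation:
d1 = -0.1069968332; d2 = -0.4464080881
phi(d1) = 0.3966651939; exp(-qT) = 1.0000000000; exp(-rT) = 0.9380049995
N(-d2) = 0.6723487543
Rho = -K*T*exp(-rT)*N(-d2) = -61.2000 * 2.0000 * 0.9380049995 * 0.6723487543 = -77.193579


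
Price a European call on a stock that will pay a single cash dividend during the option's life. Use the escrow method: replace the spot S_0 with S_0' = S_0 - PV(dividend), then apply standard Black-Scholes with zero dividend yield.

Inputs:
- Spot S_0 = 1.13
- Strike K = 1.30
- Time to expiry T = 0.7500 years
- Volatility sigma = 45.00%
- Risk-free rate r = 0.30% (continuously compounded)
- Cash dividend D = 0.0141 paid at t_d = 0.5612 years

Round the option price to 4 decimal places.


PV(D) = D * exp(-r * t_d) = 0.0141 * 0.99831782 = 0.01407628
S_0' = S_0 - PV(D) = 1.1300 - 0.01407628 = 1.11592372
d1 = (ln(S_0'/K) + (r + sigma^2/2)*T) / (sigma*sqrt(T)) = -0.19115235
d2 = d1 - sigma*sqrt(T) = -0.58086378
exp(-rT) = 0.99775253
N(d1) = 0.42420312; N(d2) = 0.28066613
C = S_0' * N(d1) - K * exp(-rT) * N(d2) = 1.11592372 * 0.42420312 - 1.3000 * 0.99775253 * 0.28066613 = 0.1093

Answer: Price = 0.1093


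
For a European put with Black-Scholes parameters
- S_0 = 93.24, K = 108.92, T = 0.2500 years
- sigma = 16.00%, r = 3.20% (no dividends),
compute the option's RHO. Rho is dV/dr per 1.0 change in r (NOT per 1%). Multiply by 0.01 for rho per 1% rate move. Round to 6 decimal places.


d1 = -1.8029606705; d2 = -1.8829606705
phi(d1) = 0.0785301915; exp(-qT) = 1.0000000000; exp(-rT) = 0.9920319148
N(-d2) = 0.9701471510
Rho = -K*T*exp(-rT)*N(-d2) = -108.9200 * 0.2500 * 0.9920319148 * 0.9701471510 = -26.206613

Answer: Rho = -26.206613


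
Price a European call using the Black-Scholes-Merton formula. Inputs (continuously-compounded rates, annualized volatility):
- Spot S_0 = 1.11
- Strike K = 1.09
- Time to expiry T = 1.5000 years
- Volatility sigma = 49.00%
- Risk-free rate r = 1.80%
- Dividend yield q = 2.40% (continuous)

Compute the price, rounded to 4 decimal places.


d1 = (ln(S/K) + (r - q + 0.5*sigma^2) * T) / (sigma * sqrt(T)) = 0.31536317
d2 = d1 - sigma * sqrt(T) = -0.28476182
exp(-rT) = 0.97336124; exp(-qT) = 0.96464029
C = S_0 * exp(-qT) * N(d1) - K * exp(-rT) * N(d2)
N(d1) = 0.62375704; N(d2) = 0.38791331
C = 1.1100 * 0.96464029 * 0.62375704 - 1.0900 * 0.97336124 * 0.38791331 = 0.2563

Answer: Price = 0.2563


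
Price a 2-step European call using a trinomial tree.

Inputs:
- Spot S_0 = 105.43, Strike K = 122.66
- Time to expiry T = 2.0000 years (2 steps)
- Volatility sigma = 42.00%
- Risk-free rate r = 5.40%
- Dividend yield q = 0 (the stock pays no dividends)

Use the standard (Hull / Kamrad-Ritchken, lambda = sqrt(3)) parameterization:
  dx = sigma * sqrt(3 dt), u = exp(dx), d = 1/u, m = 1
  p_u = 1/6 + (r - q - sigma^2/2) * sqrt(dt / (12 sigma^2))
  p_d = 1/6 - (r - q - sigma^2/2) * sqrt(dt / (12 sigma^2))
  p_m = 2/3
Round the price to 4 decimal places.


dt = T/N = 1.000000; dx = sigma*sqrt(3*dt) = 0.727461
u = exp(dx) = 2.069819; d = 1/u = 0.483134
p_u = 0.143160, p_m = 0.666667, p_d = 0.190173
Discount per step: exp(-r*dt) = 0.947432
Stock lattice S(k, j) with j the centered position index:
  k=0: S(0,+0) = 105.4300
  k=1: S(1,-1) = 50.9368; S(1,+0) = 105.4300; S(1,+1) = 218.2211
  k=2: S(2,-2) = 24.6093; S(2,-1) = 50.9368; S(2,+0) = 105.4300; S(2,+1) = 218.2211; S(2,+2) = 451.6782
Terminal payoffs V(N, j) = max(S_T - K, 0):
  V(2,-2) = 0.000000; V(2,-1) = 0.000000; V(2,+0) = 0.000000; V(2,+1) = 95.561055; V(2,+2) = 329.018166
Backward induction: V(k, j) = exp(-r*dt) * [p_u * V(k+1, j+1) + p_m * V(k+1, j) + p_d * V(k+1, j-1)]
  V(1,-1) = exp(-r*dt) * [p_u*0.000000 + p_m*0.000000 + p_d*0.000000] = 0.000000
  V(1,+0) = exp(-r*dt) * [p_u*95.561055 + p_m*0.000000 + p_d*0.000000] = 12.961388
  V(1,+1) = exp(-r*dt) * [p_u*329.018166 + p_m*95.561055 + p_d*0.000000] = 104.984665
  V(0,+0) = exp(-r*dt) * [p_u*104.984665 + p_m*12.961388 + p_d*0.000000] = 22.426246

Answer: Price = V(0,0) = 22.4262


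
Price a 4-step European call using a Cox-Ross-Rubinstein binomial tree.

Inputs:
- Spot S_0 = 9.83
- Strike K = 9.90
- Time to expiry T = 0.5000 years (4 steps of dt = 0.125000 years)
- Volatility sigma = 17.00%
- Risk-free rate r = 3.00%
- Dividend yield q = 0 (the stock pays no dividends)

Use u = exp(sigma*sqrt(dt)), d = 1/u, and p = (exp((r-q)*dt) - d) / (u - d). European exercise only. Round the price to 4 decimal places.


Answer: Price = V(0,0) = 0.4929

Derivation:
dt = T/N = 0.125000
u = exp(sigma*sqrt(dt)) = 1.061947; d = 1/u = 0.941667
p = (exp((r-q)*dt) - d) / (u - d) = 0.516214
Discount per step: exp(-r*dt) = 0.996257
Stock lattice S(k, i) with i counting down-moves:
  k=0: S(0,0) = 9.8300
  k=1: S(1,0) = 10.4389; S(1,1) = 9.2566
  k=2: S(2,0) = 11.0856; S(2,1) = 9.8300; S(2,2) = 8.7166
  k=3: S(3,0) = 11.7723; S(3,1) = 10.4389; S(3,2) = 9.2566; S(3,3) = 8.2081
  k=4: S(4,0) = 12.5016; S(4,1) = 11.0856; S(4,2) = 9.8300; S(4,3) = 8.7166; S(4,4) = 7.7293
Terminal payoffs V(N, i) = max(S_T - K, 0):
  V(4,0) = 2.601583; V(4,1) = 1.185601; V(4,2) = 0.000000; V(4,3) = 0.000000; V(4,4) = 0.000000
Backward induction: V(k, i) = exp(-r*dt) * [p * V(k+1, i) + (1-p) * V(k+1, i+1)].
  V(3,0) = exp(-r*dt) * [p*2.601583 + (1-p)*1.185601] = 1.909377
  V(3,1) = exp(-r*dt) * [p*1.185601 + (1-p)*0.000000] = 0.609733
  V(3,2) = exp(-r*dt) * [p*0.000000 + (1-p)*0.000000] = 0.000000
  V(3,3) = exp(-r*dt) * [p*0.000000 + (1-p)*0.000000] = 0.000000
  V(2,0) = exp(-r*dt) * [p*1.909377 + (1-p)*0.609733] = 1.275835
  V(2,1) = exp(-r*dt) * [p*0.609733 + (1-p)*0.000000] = 0.313575
  V(2,2) = exp(-r*dt) * [p*0.000000 + (1-p)*0.000000] = 0.000000
  V(1,0) = exp(-r*dt) * [p*1.275835 + (1-p)*0.313575] = 0.807274
  V(1,1) = exp(-r*dt) * [p*0.313575 + (1-p)*0.000000] = 0.161266
  V(0,0) = exp(-r*dt) * [p*0.807274 + (1-p)*0.161266] = 0.492893


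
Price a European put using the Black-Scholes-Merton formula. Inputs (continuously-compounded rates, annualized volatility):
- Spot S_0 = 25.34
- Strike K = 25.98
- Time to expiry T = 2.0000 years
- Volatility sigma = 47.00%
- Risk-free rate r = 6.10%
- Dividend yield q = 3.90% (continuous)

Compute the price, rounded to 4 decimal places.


d1 = (ln(S/K) + (r - q + 0.5*sigma^2) * T) / (sigma * sqrt(T)) = 0.36101136
d2 = d1 - sigma * sqrt(T) = -0.30366902
exp(-rT) = 0.88514837; exp(-qT) = 0.92496443
P = K * exp(-rT) * N(-d2) - S_0 * exp(-qT) * N(-d1)
N(-d1) = 0.35904548; N(-d2) = 0.61930997
P = 25.9800 * 0.88514837 * 0.61930997 - 25.3400 * 0.92496443 * 0.35904548 = 5.8262

Answer: Price = 5.8262
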